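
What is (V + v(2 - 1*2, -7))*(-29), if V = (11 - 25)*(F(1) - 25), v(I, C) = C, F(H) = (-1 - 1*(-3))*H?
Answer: -9135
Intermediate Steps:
F(H) = 2*H (F(H) = (-1 + 3)*H = 2*H)
V = 322 (V = (11 - 25)*(2*1 - 25) = -14*(2 - 25) = -14*(-23) = 322)
(V + v(2 - 1*2, -7))*(-29) = (322 - 7)*(-29) = 315*(-29) = -9135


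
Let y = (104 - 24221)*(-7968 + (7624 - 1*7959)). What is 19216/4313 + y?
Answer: 863650023379/4313 ≈ 2.0024e+8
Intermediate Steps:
y = 200243451 (y = -24117*(-7968 + (7624 - 7959)) = -24117*(-7968 - 335) = -24117*(-8303) = 200243451)
19216/4313 + y = 19216/4313 + 200243451 = 863650023379/4313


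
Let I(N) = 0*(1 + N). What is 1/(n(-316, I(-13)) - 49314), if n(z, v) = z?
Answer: -1/49630 ≈ -2.0149e-5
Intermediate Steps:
I(N) = 0
1/(n(-316, I(-13)) - 49314) = 1/(-316 - 49314) = 1/(-49630) = -1/49630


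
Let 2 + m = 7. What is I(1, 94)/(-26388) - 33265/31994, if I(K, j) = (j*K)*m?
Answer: -111604250/105532209 ≈ -1.0575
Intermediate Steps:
m = 5 (m = -2 + 7 = 5)
I(K, j) = 5*K*j (I(K, j) = (j*K)*5 = (K*j)*5 = 5*K*j)
I(1, 94)/(-26388) - 33265/31994 = (5*1*94)/(-26388) - 33265/31994 = 470*(-1/26388) - 33265*1/31994 = -235/13194 - 33265/31994 = -111604250/105532209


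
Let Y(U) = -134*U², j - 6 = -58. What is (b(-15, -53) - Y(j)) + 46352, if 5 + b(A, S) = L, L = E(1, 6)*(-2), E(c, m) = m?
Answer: 408671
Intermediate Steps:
j = -52 (j = 6 - 58 = -52)
L = -12 (L = 6*(-2) = -12)
b(A, S) = -17 (b(A, S) = -5 - 12 = -17)
(b(-15, -53) - Y(j)) + 46352 = (-17 - (-134)*(-52)²) + 46352 = (-17 - (-134)*2704) + 46352 = (-17 - 1*(-362336)) + 46352 = (-17 + 362336) + 46352 = 362319 + 46352 = 408671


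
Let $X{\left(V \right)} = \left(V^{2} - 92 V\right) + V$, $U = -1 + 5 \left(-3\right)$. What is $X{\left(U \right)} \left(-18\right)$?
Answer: $-30816$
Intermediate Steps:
$U = -16$ ($U = -1 - 15 = -16$)
$X{\left(V \right)} = V^{2} - 91 V$
$X{\left(U \right)} \left(-18\right) = - 16 \left(-91 - 16\right) \left(-18\right) = \left(-16\right) \left(-107\right) \left(-18\right) = 1712 \left(-18\right) = -30816$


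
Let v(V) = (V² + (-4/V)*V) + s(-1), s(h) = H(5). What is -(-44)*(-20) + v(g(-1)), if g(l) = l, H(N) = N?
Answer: -878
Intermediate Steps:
s(h) = 5
v(V) = 1 + V² (v(V) = (V² + (-4/V)*V) + 5 = (V² - 4) + 5 = (-4 + V²) + 5 = 1 + V²)
-(-44)*(-20) + v(g(-1)) = -(-44)*(-20) + (1 + (-1)²) = -44*20 + (1 + 1) = -880 + 2 = -878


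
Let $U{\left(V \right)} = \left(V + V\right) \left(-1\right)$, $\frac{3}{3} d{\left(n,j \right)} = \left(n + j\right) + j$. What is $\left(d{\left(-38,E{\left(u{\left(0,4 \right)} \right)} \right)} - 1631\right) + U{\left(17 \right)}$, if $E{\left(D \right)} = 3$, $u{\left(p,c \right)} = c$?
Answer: $-1697$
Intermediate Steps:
$d{\left(n,j \right)} = n + 2 j$ ($d{\left(n,j \right)} = \left(n + j\right) + j = \left(j + n\right) + j = n + 2 j$)
$U{\left(V \right)} = - 2 V$ ($U{\left(V \right)} = 2 V \left(-1\right) = - 2 V$)
$\left(d{\left(-38,E{\left(u{\left(0,4 \right)} \right)} \right)} - 1631\right) + U{\left(17 \right)} = \left(\left(-38 + 2 \cdot 3\right) - 1631\right) - 34 = \left(\left(-38 + 6\right) - 1631\right) - 34 = \left(-32 - 1631\right) - 34 = -1663 - 34 = -1697$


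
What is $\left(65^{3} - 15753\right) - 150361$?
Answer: $108511$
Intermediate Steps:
$\left(65^{3} - 15753\right) - 150361 = \left(274625 - 15753\right) - 150361 = 258872 - 150361 = 108511$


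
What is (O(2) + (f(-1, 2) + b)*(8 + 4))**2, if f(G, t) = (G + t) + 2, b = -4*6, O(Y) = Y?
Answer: 62500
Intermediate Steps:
b = -24
f(G, t) = 2 + G + t
(O(2) + (f(-1, 2) + b)*(8 + 4))**2 = (2 + ((2 - 1 + 2) - 24)*(8 + 4))**2 = (2 + (3 - 24)*12)**2 = (2 - 21*12)**2 = (2 - 252)**2 = (-250)**2 = 62500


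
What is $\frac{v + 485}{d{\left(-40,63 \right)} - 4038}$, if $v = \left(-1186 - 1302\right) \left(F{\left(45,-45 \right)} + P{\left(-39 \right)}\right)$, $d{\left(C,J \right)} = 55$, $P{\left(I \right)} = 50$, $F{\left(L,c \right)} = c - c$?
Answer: $\frac{123915}{3983} \approx 31.111$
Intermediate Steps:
$F{\left(L,c \right)} = 0$
$v = -124400$ ($v = \left(-1186 - 1302\right) \left(0 + 50\right) = \left(-2488\right) 50 = -124400$)
$\frac{v + 485}{d{\left(-40,63 \right)} - 4038} = \frac{-124400 + 485}{55 - 4038} = - \frac{123915}{-3983} = \left(-123915\right) \left(- \frac{1}{3983}\right) = \frac{123915}{3983}$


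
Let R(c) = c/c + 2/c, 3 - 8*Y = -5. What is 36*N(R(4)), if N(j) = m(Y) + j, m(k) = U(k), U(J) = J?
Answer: 90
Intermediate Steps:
Y = 1 (Y = 3/8 - 1/8*(-5) = 3/8 + 5/8 = 1)
m(k) = k
R(c) = 1 + 2/c
N(j) = 1 + j
36*N(R(4)) = 36*(1 + (2 + 4)/4) = 36*(1 + (1/4)*6) = 36*(1 + 3/2) = 36*(5/2) = 90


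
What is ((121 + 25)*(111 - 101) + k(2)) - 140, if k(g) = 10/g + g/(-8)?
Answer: 5299/4 ≈ 1324.8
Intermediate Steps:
k(g) = 10/g - g/8 (k(g) = 10/g + g*(-⅛) = 10/g - g/8)
((121 + 25)*(111 - 101) + k(2)) - 140 = ((121 + 25)*(111 - 101) + (10/2 - ⅛*2)) - 140 = (146*10 + (10*(½) - ¼)) - 140 = (1460 + (5 - ¼)) - 140 = (1460 + 19/4) - 140 = 5859/4 - 140 = 5299/4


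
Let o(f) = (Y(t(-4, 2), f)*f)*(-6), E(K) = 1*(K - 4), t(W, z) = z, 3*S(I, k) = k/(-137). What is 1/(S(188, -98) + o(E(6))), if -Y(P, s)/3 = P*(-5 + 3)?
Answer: -411/59086 ≈ -0.0069560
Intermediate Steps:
S(I, k) = -k/411 (S(I, k) = (k/(-137))/3 = (k*(-1/137))/3 = (-k/137)/3 = -k/411)
Y(P, s) = 6*P (Y(P, s) = -3*P*(-5 + 3) = -3*P*(-2) = -(-6)*P = 6*P)
E(K) = -4 + K (E(K) = 1*(-4 + K) = -4 + K)
o(f) = -72*f (o(f) = ((6*2)*f)*(-6) = (12*f)*(-6) = -72*f)
1/(S(188, -98) + o(E(6))) = 1/(-1/411*(-98) - 72*(-4 + 6)) = 1/(98/411 - 72*2) = 1/(98/411 - 144) = 1/(-59086/411) = -411/59086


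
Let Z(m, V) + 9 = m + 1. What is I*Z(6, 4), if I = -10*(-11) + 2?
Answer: -224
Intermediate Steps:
I = 112 (I = 110 + 2 = 112)
Z(m, V) = -8 + m (Z(m, V) = -9 + (m + 1) = -9 + (1 + m) = -8 + m)
I*Z(6, 4) = 112*(-8 + 6) = 112*(-2) = -224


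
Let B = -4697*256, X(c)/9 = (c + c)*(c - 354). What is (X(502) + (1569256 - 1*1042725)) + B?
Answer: 661427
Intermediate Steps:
X(c) = 18*c*(-354 + c) (X(c) = 9*((c + c)*(c - 354)) = 9*((2*c)*(-354 + c)) = 9*(2*c*(-354 + c)) = 18*c*(-354 + c))
B = -1202432
(X(502) + (1569256 - 1*1042725)) + B = (18*502*(-354 + 502) + (1569256 - 1*1042725)) - 1202432 = (18*502*148 + (1569256 - 1042725)) - 1202432 = (1337328 + 526531) - 1202432 = 1863859 - 1202432 = 661427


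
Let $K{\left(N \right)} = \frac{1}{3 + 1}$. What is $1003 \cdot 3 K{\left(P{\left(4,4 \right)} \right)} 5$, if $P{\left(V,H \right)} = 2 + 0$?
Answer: $\frac{15045}{4} \approx 3761.3$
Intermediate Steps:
$P{\left(V,H \right)} = 2$
$K{\left(N \right)} = \frac{1}{4}$
$1003 \cdot 3 K{\left(P{\left(4,4 \right)} \right)} 5 = 1003 \cdot 3 \cdot \frac{1}{4} \cdot 5 = 1003 \cdot \frac{3}{4} \cdot 5 = 1003 \cdot \frac{15}{4} = \frac{15045}{4}$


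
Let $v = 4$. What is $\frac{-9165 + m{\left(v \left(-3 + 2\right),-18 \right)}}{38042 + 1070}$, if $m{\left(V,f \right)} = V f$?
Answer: $- \frac{9093}{39112} \approx -0.23249$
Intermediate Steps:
$\frac{-9165 + m{\left(v \left(-3 + 2\right),-18 \right)}}{38042 + 1070} = \frac{-9165 + 4 \left(-3 + 2\right) \left(-18\right)}{38042 + 1070} = \frac{-9165 + 4 \left(-1\right) \left(-18\right)}{39112} = \left(-9165 - -72\right) \frac{1}{39112} = \left(-9165 + 72\right) \frac{1}{39112} = \left(-9093\right) \frac{1}{39112} = - \frac{9093}{39112}$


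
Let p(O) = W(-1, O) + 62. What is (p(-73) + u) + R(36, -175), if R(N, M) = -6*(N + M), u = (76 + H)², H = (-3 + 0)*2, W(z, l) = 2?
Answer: 5798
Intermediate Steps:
H = -6 (H = -3*2 = -6)
p(O) = 64 (p(O) = 2 + 62 = 64)
u = 4900 (u = (76 - 6)² = 70² = 4900)
R(N, M) = -6*M - 6*N (R(N, M) = -6*(M + N) = -6*M - 6*N)
(p(-73) + u) + R(36, -175) = (64 + 4900) + (-6*(-175) - 6*36) = 4964 + (1050 - 216) = 4964 + 834 = 5798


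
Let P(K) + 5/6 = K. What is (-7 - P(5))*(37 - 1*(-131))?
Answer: -1876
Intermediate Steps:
P(K) = -⅚ + K
(-7 - P(5))*(37 - 1*(-131)) = (-7 - (-⅚ + 5))*(37 - 1*(-131)) = (-7 - 1*25/6)*(37 + 131) = (-7 - 25/6)*168 = -67/6*168 = -1876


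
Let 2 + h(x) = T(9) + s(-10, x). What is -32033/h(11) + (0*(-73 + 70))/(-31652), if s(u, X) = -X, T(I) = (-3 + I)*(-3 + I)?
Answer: -32033/23 ≈ -1392.7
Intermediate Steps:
T(I) = (-3 + I)²
h(x) = 34 - x (h(x) = -2 + ((-3 + 9)² - x) = -2 + (6² - x) = -2 + (36 - x) = 34 - x)
-32033/h(11) + (0*(-73 + 70))/(-31652) = -32033/(34 - 1*11) + (0*(-73 + 70))/(-31652) = -32033/(34 - 11) + (0*(-3))*(-1/31652) = -32033/23 + 0*(-1/31652) = -32033*1/23 + 0 = -32033/23 + 0 = -32033/23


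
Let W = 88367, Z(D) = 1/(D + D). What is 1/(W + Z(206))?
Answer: 412/36407205 ≈ 1.1316e-5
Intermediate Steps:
Z(D) = 1/(2*D)
1/(W + Z(206)) = 1/(88367 + (1/2)/206) = 1/(88367 + (1/2)*(1/206)) = 1/(88367 + 1/412) = 1/(36407205/412) = 412/36407205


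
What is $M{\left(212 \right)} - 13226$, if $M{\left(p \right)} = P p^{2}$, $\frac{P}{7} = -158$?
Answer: $-49721290$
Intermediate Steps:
$P = -1106$ ($P = 7 \left(-158\right) = -1106$)
$M{\left(p \right)} = - 1106 p^{2}$
$M{\left(212 \right)} - 13226 = - 1106 \cdot 212^{2} - 13226 = \left(-1106\right) 44944 - 13226 = -49708064 - 13226 = -49721290$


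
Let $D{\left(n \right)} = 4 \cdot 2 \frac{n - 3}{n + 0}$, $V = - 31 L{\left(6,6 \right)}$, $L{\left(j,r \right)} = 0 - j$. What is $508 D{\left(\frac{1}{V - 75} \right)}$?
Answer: $-1349248$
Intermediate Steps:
$L{\left(j,r \right)} = - j$
$V = 186$ ($V = - 31 \left(\left(-1\right) 6\right) = \left(-31\right) \left(-6\right) = 186$)
$D{\left(n \right)} = \frac{8 \left(-3 + n\right)}{n}$ ($D{\left(n \right)} = 8 \frac{-3 + n}{n} = \frac{8 \left(-3 + n\right)}{n}$)
$508 D{\left(\frac{1}{V - 75} \right)} = 508 \left(8 - \frac{24}{\frac{1}{186 - 75}}\right) = 508 \left(8 - \frac{24}{\frac{1}{111}}\right) = 508 \left(8 - 24 \frac{1}{\frac{1}{111}}\right) = 508 \left(8 - 2664\right) = 508 \left(-2656\right) = -1349248$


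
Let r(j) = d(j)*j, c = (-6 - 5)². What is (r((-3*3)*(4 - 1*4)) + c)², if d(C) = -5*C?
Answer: 14641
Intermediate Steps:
c = 121 (c = (-11)² = 121)
r(j) = -5*j² (r(j) = (-5*j)*j = -5*j²)
(r((-3*3)*(4 - 1*4)) + c)² = (-5*81*(4 - 1*4)² + 121)² = (-5*81*(4 - 4)² + 121)² = (-5*(-9*0)² + 121)² = (-5*0² + 121)² = (-5*0 + 121)² = (0 + 121)² = 121² = 14641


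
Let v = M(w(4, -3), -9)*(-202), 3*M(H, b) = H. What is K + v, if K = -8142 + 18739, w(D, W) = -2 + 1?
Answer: 31993/3 ≈ 10664.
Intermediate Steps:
w(D, W) = -1
M(H, b) = H/3
v = 202/3 (v = ((⅓)*(-1))*(-202) = -⅓*(-202) = 202/3 ≈ 67.333)
K = 10597
K + v = 10597 + 202/3 = 31993/3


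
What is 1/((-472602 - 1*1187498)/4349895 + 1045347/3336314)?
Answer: -2902523117406/198293036567 ≈ -14.638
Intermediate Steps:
1/((-472602 - 1*1187498)/4349895 + 1045347/3336314) = 1/((-472602 - 1187498)*(1/4349895) + 1045347*(1/3336314)) = 1/(-1660100*1/4349895 + 1045347/3336314) = 1/(-332020/869979 + 1045347/3336314) = 1/(-198293036567/2902523117406) = -2902523117406/198293036567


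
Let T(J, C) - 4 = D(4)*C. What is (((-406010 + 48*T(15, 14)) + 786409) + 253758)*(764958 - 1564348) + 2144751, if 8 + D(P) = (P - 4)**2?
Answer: -502792581719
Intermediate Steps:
D(P) = -8 + (-4 + P)**2 (D(P) = -8 + (P - 4)**2 = -8 + (-4 + P)**2)
T(J, C) = 4 - 8*C (T(J, C) = 4 + (-8 + (-4 + 4)**2)*C = 4 + (-8 + 0**2)*C = 4 + (-8 + 0)*C = 4 - 8*C)
(((-406010 + 48*T(15, 14)) + 786409) + 253758)*(764958 - 1564348) + 2144751 = (((-406010 + 48*(4 - 8*14)) + 786409) + 253758)*(764958 - 1564348) + 2144751 = (((-406010 + 48*(4 - 112)) + 786409) + 253758)*(-799390) + 2144751 = (((-406010 + 48*(-108)) + 786409) + 253758)*(-799390) + 2144751 = (((-406010 - 5184) + 786409) + 253758)*(-799390) + 2144751 = ((-411194 + 786409) + 253758)*(-799390) + 2144751 = (375215 + 253758)*(-799390) + 2144751 = 628973*(-799390) + 2144751 = -502794726470 + 2144751 = -502792581719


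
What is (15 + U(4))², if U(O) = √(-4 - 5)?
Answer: 216 + 90*I ≈ 216.0 + 90.0*I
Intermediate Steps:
U(O) = 3*I (U(O) = √(-9) = 3*I)
(15 + U(4))² = (15 + 3*I)²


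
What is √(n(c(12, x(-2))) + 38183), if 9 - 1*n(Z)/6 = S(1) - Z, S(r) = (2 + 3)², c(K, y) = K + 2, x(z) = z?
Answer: 7*√779 ≈ 195.37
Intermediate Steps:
c(K, y) = 2 + K
S(r) = 25 (S(r) = 5² = 25)
n(Z) = -96 + 6*Z (n(Z) = 54 - 6*(25 - Z) = 54 + (-150 + 6*Z) = -96 + 6*Z)
√(n(c(12, x(-2))) + 38183) = √((-96 + 6*(2 + 12)) + 38183) = √((-96 + 6*14) + 38183) = √((-96 + 84) + 38183) = √(-12 + 38183) = √38171 = 7*√779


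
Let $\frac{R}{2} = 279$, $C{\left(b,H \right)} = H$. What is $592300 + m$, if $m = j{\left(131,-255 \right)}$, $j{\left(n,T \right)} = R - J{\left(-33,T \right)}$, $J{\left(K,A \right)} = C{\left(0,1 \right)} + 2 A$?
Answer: $593367$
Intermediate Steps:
$R = 558$ ($R = 2 \cdot 279 = 558$)
$J{\left(K,A \right)} = 1 + 2 A$
$j{\left(n,T \right)} = 557 - 2 T$ ($j{\left(n,T \right)} = 558 - \left(1 + 2 T\right) = 557 - 2 T$)
$m = 1067$ ($m = 557 - -510 = 557 + 510 = 1067$)
$592300 + m = 592300 + 1067 = 593367$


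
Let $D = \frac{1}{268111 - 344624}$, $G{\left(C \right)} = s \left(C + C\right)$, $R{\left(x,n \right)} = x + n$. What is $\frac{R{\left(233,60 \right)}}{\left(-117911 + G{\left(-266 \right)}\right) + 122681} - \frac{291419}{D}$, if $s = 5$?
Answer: $\frac{47047391508463}{2110} \approx 2.2297 \cdot 10^{10}$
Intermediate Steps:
$R{\left(x,n \right)} = n + x$
$G{\left(C \right)} = 10 C$ ($G{\left(C \right)} = 5 \left(C + C\right) = 5 \cdot 2 C = 10 C$)
$D = - \frac{1}{76513}$ ($D = \frac{1}{-76513} = - \frac{1}{76513} \approx -1.307 \cdot 10^{-5}$)
$\frac{R{\left(233,60 \right)}}{\left(-117911 + G{\left(-266 \right)}\right) + 122681} - \frac{291419}{D} = \frac{60 + 233}{\left(-117911 + 10 \left(-266\right)\right) + 122681} - \frac{291419}{- \frac{1}{76513}} = \frac{293}{\left(-117911 - 2660\right) + 122681} - -22297341947 = \frac{293}{-120571 + 122681} + 22297341947 = \frac{293}{2110} + 22297341947 = \frac{47047391508463}{2110}$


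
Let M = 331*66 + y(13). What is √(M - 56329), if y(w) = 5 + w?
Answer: I*√34465 ≈ 185.65*I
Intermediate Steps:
M = 21864 (M = 331*66 + (5 + 13) = 21846 + 18 = 21864)
√(M - 56329) = √(21864 - 56329) = √(-34465) = I*√34465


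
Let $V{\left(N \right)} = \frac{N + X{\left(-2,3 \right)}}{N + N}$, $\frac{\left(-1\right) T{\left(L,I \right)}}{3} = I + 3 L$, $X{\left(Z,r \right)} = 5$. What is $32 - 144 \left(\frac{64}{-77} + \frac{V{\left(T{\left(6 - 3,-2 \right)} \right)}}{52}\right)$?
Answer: $\frac{150784}{1001} \approx 150.63$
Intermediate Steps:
$T{\left(L,I \right)} = - 9 L - 3 I$ ($T{\left(L,I \right)} = - 3 \left(I + 3 L\right) = - 9 L - 3 I$)
$V{\left(N \right)} = \frac{5 + N}{2 N}$ ($V{\left(N \right)} = \frac{N + 5}{N + N} = \frac{5 + N}{2 N}$)
$32 - 144 \left(\frac{64}{-77} + \frac{V{\left(T{\left(6 - 3,-2 \right)} \right)}}{52}\right) = 32 - 144 \left(\frac{64}{-77} + \frac{\frac{1}{2} \frac{1}{- 9 \left(6 - 3\right) - -6} \left(5 - \left(-6 + 9 \left(6 - 3\right)\right)\right)}{52}\right) = 32 - 144 \left(64 \left(- \frac{1}{77}\right) + \frac{5 + \left(\left(-9\right) 3 + 6\right)}{2 \left(\left(-9\right) 3 + 6\right)} \frac{1}{52}\right) = 32 - 144 \left(- \frac{64}{77} + \frac{5 + \left(-27 + 6\right)}{2 \left(-27 + 6\right)} \frac{1}{52}\right) = 32 - 144 \left(- \frac{64}{77} + \frac{5 - 21}{2 \left(-21\right)} \frac{1}{52}\right) = 32 - 144 \left(- \frac{64}{77} + \frac{1}{2} \left(- \frac{1}{21}\right) \left(-16\right) \frac{1}{52}\right) = 32 - 144 \left(- \frac{64}{77} + \frac{8}{21} \cdot \frac{1}{52}\right) = 32 - 144 \left(- \frac{64}{77} + \frac{2}{273}\right) = 32 - - \frac{118752}{1001} = 32 + \frac{118752}{1001} = \frac{150784}{1001}$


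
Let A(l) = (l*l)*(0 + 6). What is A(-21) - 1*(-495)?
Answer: 3141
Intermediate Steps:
A(l) = 6*l² (A(l) = l²*6 = 6*l²)
A(-21) - 1*(-495) = 6*(-21)² - 1*(-495) = 6*441 + 495 = 2646 + 495 = 3141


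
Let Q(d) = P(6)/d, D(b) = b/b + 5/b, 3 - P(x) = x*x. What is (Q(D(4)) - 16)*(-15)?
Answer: 460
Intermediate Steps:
P(x) = 3 - x² (P(x) = 3 - x*x = 3 - x²)
D(b) = 1 + 5/b
Q(d) = -33/d (Q(d) = (3 - 1*6²)/d = (3 - 1*36)/d = (3 - 36)/d = -33/d)
(Q(D(4)) - 16)*(-15) = (-33*4/(5 + 4) - 16)*(-15) = (-33/((¼)*9) - 16)*(-15) = (-33/9/4 - 16)*(-15) = (-33*4/9 - 16)*(-15) = (-44/3 - 16)*(-15) = -92/3*(-15) = 460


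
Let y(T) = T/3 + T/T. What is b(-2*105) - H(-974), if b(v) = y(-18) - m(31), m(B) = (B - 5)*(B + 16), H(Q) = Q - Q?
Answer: -1227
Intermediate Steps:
y(T) = 1 + T/3 (y(T) = T*(1/3) + 1 = T/3 + 1 = 1 + T/3)
H(Q) = 0
m(B) = (-5 + B)*(16 + B)
b(v) = -1227 (b(v) = (1 + (1/3)*(-18)) - (-80 + 31**2 + 11*31) = (1 - 6) - (-80 + 961 + 341) = -5 - 1*1222 = -5 - 1222 = -1227)
b(-2*105) - H(-974) = -1227 - 1*0 = -1227 + 0 = -1227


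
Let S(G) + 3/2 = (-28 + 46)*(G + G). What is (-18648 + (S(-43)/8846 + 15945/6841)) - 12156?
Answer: -3727977162807/121030972 ≈ -30802.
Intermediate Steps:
S(G) = -3/2 + 36*G (S(G) = -3/2 + (-28 + 46)*(G + G) = -3/2 + 18*(2*G) = -3/2 + 36*G)
(-18648 + (S(-43)/8846 + 15945/6841)) - 12156 = (-18648 + ((-3/2 + 36*(-43))/8846 + 15945/6841)) - 12156 = (-18648 + ((-3/2 - 1548)*(1/8846) + 15945*(1/6841))) - 12156 = (-18648 + (-3099/2*1/8846 + 15945/6841)) - 12156 = (-18648 + (-3099/17692 + 15945/6841)) - 12156 = (-18648 + 260898681/121030972) - 12156 = -2256724667175/121030972 - 12156 = -3727977162807/121030972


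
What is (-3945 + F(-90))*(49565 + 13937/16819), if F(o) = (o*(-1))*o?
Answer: -82985836440/139 ≈ -5.9702e+8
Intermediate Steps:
F(o) = -o² (F(o) = (-o)*o = -o²)
(-3945 + F(-90))*(49565 + 13937/16819) = (-3945 - 1*(-90)²)*(49565 + 13937/16819) = (-3945 - 1*8100)*(49565 + 13937*(1/16819)) = (-3945 - 8100)*(49565 + 1267/1529) = -12045*75786152/1529 = -82985836440/139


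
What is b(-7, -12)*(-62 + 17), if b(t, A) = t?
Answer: 315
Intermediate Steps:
b(-7, -12)*(-62 + 17) = -7*(-62 + 17) = -7*(-45) = 315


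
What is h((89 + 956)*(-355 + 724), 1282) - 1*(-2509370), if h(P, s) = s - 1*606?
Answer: 2510046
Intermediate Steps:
h(P, s) = -606 + s (h(P, s) = s - 606 = -606 + s)
h((89 + 956)*(-355 + 724), 1282) - 1*(-2509370) = (-606 + 1282) - 1*(-2509370) = 676 + 2509370 = 2510046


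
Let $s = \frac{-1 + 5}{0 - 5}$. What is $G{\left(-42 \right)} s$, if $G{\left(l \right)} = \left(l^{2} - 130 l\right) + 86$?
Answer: $-5848$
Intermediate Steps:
$G{\left(l \right)} = 86 + l^{2} - 130 l$
$s = - \frac{4}{5}$ ($s = \frac{4}{-5} = 4 \left(- \frac{1}{5}\right) = - \frac{4}{5} \approx -0.8$)
$G{\left(-42 \right)} s = \left(86 + \left(-42\right)^{2} - -5460\right) \left(- \frac{4}{5}\right) = \left(86 + 1764 + 5460\right) \left(- \frac{4}{5}\right) = 7310 \left(- \frac{4}{5}\right) = -5848$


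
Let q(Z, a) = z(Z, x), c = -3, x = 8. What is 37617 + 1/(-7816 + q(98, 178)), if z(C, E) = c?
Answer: 294127322/7819 ≈ 37617.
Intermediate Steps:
z(C, E) = -3
q(Z, a) = -3
37617 + 1/(-7816 + q(98, 178)) = 37617 + 1/(-7816 - 3) = 37617 + 1/(-7819) = 37617 - 1/7819 = 294127322/7819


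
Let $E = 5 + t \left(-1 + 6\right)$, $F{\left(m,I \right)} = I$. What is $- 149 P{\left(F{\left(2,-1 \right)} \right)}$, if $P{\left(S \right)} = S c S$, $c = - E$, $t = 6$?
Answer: $5215$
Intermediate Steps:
$E = 35$ ($E = 5 + 6 \left(-1 + 6\right) = 5 + 6 \cdot 5 = 5 + 30 = 35$)
$c = -35$ ($c = \left(-1\right) 35 = -35$)
$P{\left(S \right)} = - 35 S^{2}$ ($P{\left(S \right)} = S \left(-35\right) S = - 35 S S = - 35 S^{2}$)
$- 149 P{\left(F{\left(2,-1 \right)} \right)} = - 149 \left(- 35 \left(-1\right)^{2}\right) = - 149 \left(\left(-35\right) 1\right) = \left(-149\right) \left(-35\right) = 5215$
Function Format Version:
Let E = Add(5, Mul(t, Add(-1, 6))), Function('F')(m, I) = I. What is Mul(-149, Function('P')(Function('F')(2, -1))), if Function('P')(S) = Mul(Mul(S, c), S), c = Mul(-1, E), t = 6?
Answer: 5215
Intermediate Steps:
E = 35 (E = Add(5, Mul(6, Add(-1, 6))) = Add(5, Mul(6, 5)) = Add(5, 30) = 35)
c = -35 (c = Mul(-1, 35) = -35)
Function('P')(S) = Mul(-35, Pow(S, 2)) (Function('P')(S) = Mul(Mul(S, -35), S) = Mul(Mul(-35, S), S) = Mul(-35, Pow(S, 2)))
Mul(-149, Function('P')(Function('F')(2, -1))) = Mul(-149, Mul(-35, Pow(-1, 2))) = Mul(-149, Mul(-35, 1)) = Mul(-149, -35) = 5215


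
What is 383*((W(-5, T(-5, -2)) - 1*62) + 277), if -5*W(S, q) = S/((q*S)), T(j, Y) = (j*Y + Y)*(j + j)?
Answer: 32938383/400 ≈ 82346.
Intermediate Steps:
T(j, Y) = 2*j*(Y + Y*j) (T(j, Y) = (Y*j + Y)*(2*j) = (Y + Y*j)*(2*j) = 2*j*(Y + Y*j))
W(S, q) = -1/(5*q) (W(S, q) = -S/(5*(q*S)) = -S/(5*(S*q)) = -S*1/(S*q)/5 = -1/(5*q))
383*((W(-5, T(-5, -2)) - 1*62) + 277) = 383*((-1/(20*(1 - 5))/5 - 1*62) + 277) = 383*((-1/(5*(2*(-2)*(-5)*(-4))) - 62) + 277) = 383*((-⅕/(-80) - 62) + 277) = 383*((-⅕*(-1/80) - 62) + 277) = 383*((1/400 - 62) + 277) = 383*(-24799/400 + 277) = 383*(86001/400) = 32938383/400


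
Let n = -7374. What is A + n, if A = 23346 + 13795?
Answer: 29767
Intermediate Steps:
A = 37141
A + n = 37141 - 7374 = 29767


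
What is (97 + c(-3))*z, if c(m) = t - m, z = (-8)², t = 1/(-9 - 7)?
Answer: 6396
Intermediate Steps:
t = -1/16 (t = 1/(-16) = -1/16 ≈ -0.062500)
z = 64
c(m) = -1/16 - m
(97 + c(-3))*z = (97 + (-1/16 - 1*(-3)))*64 = (97 + (-1/16 + 3))*64 = (97 + 47/16)*64 = (1599/16)*64 = 6396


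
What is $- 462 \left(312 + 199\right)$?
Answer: $-236082$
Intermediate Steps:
$- 462 \left(312 + 199\right) = \left(-462\right) 511 = -236082$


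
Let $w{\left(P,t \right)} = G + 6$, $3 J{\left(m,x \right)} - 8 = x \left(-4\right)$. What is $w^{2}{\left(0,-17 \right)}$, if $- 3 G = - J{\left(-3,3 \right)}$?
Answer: $\frac{2500}{81} \approx 30.864$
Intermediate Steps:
$J{\left(m,x \right)} = \frac{8}{3} - \frac{4 x}{3}$ ($J{\left(m,x \right)} = \frac{8}{3} + \frac{x \left(-4\right)}{3} = \frac{8}{3} + \frac{\left(-4\right) x}{3} = \frac{8}{3} - \frac{4 x}{3}$)
$G = - \frac{4}{9}$ ($G = - \frac{\left(-1\right) \left(\frac{8}{3} - 4\right)}{3} = - \frac{\left(-1\right) \left(- \frac{4}{3}\right)}{3} = \left(- \frac{1}{3}\right) \frac{4}{3} = - \frac{4}{9} \approx -0.44444$)
$w{\left(P,t \right)} = \frac{50}{9}$ ($w{\left(P,t \right)} = - \frac{4}{9} + 6 = \frac{50}{9}$)
$w^{2}{\left(0,-17 \right)} = \left(\frac{50}{9}\right)^{2} = \frac{2500}{81}$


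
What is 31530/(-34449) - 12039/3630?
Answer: -58798379/13894430 ≈ -4.2318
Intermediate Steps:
31530/(-34449) - 12039/3630 = 31530*(-1/34449) - 12039*1/3630 = -10510/11483 - 4013/1210 = -58798379/13894430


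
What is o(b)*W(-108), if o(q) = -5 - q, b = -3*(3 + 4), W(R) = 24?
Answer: 384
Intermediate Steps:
b = -21 (b = -3*7 = -21)
o(b)*W(-108) = (-5 - 1*(-21))*24 = (-5 + 21)*24 = 16*24 = 384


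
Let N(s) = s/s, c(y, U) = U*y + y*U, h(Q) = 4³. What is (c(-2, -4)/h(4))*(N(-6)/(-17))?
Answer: -1/68 ≈ -0.014706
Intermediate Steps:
h(Q) = 64
c(y, U) = 2*U*y (c(y, U) = U*y + U*y = 2*U*y)
N(s) = 1
(c(-2, -4)/h(4))*(N(-6)/(-17)) = ((2*(-4)*(-2))/64)*(1/(-17)) = (16*(1/64))*(1*(-1/17)) = (¼)*(-1/17) = -1/68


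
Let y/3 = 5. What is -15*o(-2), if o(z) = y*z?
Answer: 450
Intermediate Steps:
y = 15 (y = 3*5 = 15)
o(z) = 15*z
-15*o(-2) = -225*(-2) = -15*(-30) = 450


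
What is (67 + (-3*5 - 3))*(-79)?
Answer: -3871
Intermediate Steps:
(67 + (-3*5 - 3))*(-79) = (67 + (-15 - 3))*(-79) = (67 - 18)*(-79) = 49*(-79) = -3871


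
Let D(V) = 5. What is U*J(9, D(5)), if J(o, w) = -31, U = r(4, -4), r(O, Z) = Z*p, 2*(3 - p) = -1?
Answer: 434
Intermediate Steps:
p = 7/2 (p = 3 - ½*(-1) = 3 + ½ = 7/2 ≈ 3.5000)
r(O, Z) = 7*Z/2 (r(O, Z) = Z*(7/2) = 7*Z/2)
U = -14 (U = (7/2)*(-4) = -14)
U*J(9, D(5)) = -14*(-31) = 434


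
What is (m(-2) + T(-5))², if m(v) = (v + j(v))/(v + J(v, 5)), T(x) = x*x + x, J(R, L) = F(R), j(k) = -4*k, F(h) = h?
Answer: 1369/4 ≈ 342.25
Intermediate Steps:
J(R, L) = R
T(x) = x + x² (T(x) = x² + x = x + x²)
m(v) = -3/2 (m(v) = (v - 4*v)/(v + v) = (-3*v)/((2*v)) = (-3*v)*(1/(2*v)) = -3/2)
(m(-2) + T(-5))² = (-3/2 - 5*(1 - 5))² = (-3/2 - 5*(-4))² = (-3/2 + 20)² = (37/2)² = 1369/4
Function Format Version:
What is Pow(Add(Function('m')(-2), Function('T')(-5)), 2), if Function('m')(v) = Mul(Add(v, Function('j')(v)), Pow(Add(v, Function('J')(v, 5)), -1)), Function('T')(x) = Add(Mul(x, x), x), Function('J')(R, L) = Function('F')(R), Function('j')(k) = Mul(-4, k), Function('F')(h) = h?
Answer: Rational(1369, 4) ≈ 342.25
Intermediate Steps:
Function('J')(R, L) = R
Function('T')(x) = Add(x, Pow(x, 2)) (Function('T')(x) = Add(Pow(x, 2), x) = Add(x, Pow(x, 2)))
Function('m')(v) = Rational(-3, 2) (Function('m')(v) = Mul(Add(v, Mul(-4, v)), Pow(Add(v, v), -1)) = Mul(Mul(-3, v), Pow(Mul(2, v), -1)) = Mul(Mul(-3, v), Mul(Rational(1, 2), Pow(v, -1))) = Rational(-3, 2))
Pow(Add(Function('m')(-2), Function('T')(-5)), 2) = Pow(Add(Rational(-3, 2), Mul(-5, Add(1, -5))), 2) = Pow(Add(Rational(-3, 2), Mul(-5, -4)), 2) = Pow(Add(Rational(-3, 2), 20), 2) = Pow(Rational(37, 2), 2) = Rational(1369, 4)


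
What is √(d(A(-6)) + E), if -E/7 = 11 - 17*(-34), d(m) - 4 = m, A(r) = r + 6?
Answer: I*√4119 ≈ 64.179*I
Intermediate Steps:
A(r) = 6 + r
d(m) = 4 + m
E = -4123 (E = -7*(11 - 17*(-34)) = -7*(11 + 578) = -7*589 = -4123)
√(d(A(-6)) + E) = √((4 + (6 - 6)) - 4123) = √((4 + 0) - 4123) = √(4 - 4123) = √(-4119) = I*√4119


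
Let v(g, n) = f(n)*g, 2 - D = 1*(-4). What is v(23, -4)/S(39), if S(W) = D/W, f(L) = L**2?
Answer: 2392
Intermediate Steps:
D = 6 (D = 2 - (-4) = 2 - 1*(-4) = 2 + 4 = 6)
v(g, n) = g*n**2 (v(g, n) = n**2*g = g*n**2)
S(W) = 6/W
v(23, -4)/S(39) = (23*(-4)**2)/((6/39)) = (23*16)/((6*(1/39))) = 368/(2/13) = 368*(13/2) = 2392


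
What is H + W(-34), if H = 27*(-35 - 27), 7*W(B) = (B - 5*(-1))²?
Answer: -10877/7 ≈ -1553.9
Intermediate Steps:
W(B) = (5 + B)²/7 (W(B) = (B - 5*(-1))²/7 = (B + 5)²/7 = (5 + B)²/7)
H = -1674 (H = 27*(-62) = -1674)
H + W(-34) = -1674 + (5 - 34)²/7 = -1674 + (⅐)*(-29)² = -1674 + (⅐)*841 = -1674 + 841/7 = -10877/7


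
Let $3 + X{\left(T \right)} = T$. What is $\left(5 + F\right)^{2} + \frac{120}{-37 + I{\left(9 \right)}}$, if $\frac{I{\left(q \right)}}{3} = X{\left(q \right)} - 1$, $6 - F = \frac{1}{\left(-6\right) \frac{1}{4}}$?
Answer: $\frac{12935}{99} \approx 130.66$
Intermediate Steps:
$F = \frac{20}{3}$ ($F = 6 - \frac{1}{\left(-6\right) \frac{1}{4}} = 6 - \frac{1}{- \frac{3}{2}} = 6 - - \frac{2}{3} = 6 + \frac{2}{3} = \frac{20}{3} \approx 6.6667$)
$X{\left(T \right)} = -3 + T$
$I{\left(q \right)} = -12 + 3 q$ ($I{\left(q \right)} = 3 \left(\left(-3 + q\right) - 1\right) = 3 \left(-4 + q\right) = -12 + 3 q$)
$\left(5 + F\right)^{2} + \frac{120}{-37 + I{\left(9 \right)}} = \left(5 + \frac{20}{3}\right)^{2} + \frac{120}{-37 + \left(-12 + 3 \cdot 9\right)} = \left(\frac{35}{3}\right)^{2} + \frac{120}{-37 + \left(-12 + 27\right)} = \frac{1225}{9} + \frac{120}{-37 + 15} = \frac{1225}{9} + \frac{120}{-22} = \frac{1225}{9} + 120 \left(- \frac{1}{22}\right) = \frac{1225}{9} - \frac{60}{11} = \frac{12935}{99}$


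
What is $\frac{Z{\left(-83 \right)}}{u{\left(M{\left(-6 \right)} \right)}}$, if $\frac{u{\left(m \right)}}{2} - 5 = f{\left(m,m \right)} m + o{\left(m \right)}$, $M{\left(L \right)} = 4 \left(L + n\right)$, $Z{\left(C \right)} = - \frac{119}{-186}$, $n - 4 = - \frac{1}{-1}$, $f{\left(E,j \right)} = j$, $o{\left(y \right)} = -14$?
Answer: $\frac{17}{372} \approx 0.045699$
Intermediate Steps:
$n = 5$ ($n = 4 - \frac{1}{-1} = 4 - -1 = 4 + 1 = 5$)
$Z{\left(C \right)} = \frac{119}{186}$ ($Z{\left(C \right)} = \left(-119\right) \left(- \frac{1}{186}\right) = \frac{119}{186}$)
$M{\left(L \right)} = 20 + 4 L$ ($M{\left(L \right)} = 4 \left(L + 5\right) = 4 \left(5 + L\right) = 20 + 4 L$)
$u{\left(m \right)} = -18 + 2 m^{2}$ ($u{\left(m \right)} = 10 + 2 \left(m m - 14\right) = 10 + 2 \left(m^{2} - 14\right) = 10 + 2 \left(-14 + m^{2}\right) = 10 + \left(-28 + 2 m^{2}\right) = -18 + 2 m^{2}$)
$\frac{Z{\left(-83 \right)}}{u{\left(M{\left(-6 \right)} \right)}} = \frac{119}{186 \left(-18 + 2 \left(20 + 4 \left(-6\right)\right)^{2}\right)} = \frac{119}{186 \left(-18 + 2 \left(20 - 24\right)^{2}\right)} = \frac{119}{186 \left(-18 + 2 \left(-4\right)^{2}\right)} = \frac{119}{186 \left(-18 + 2 \cdot 16\right)} = \frac{119}{186 \left(-18 + 32\right)} = \frac{119}{186 \cdot 14} = \frac{119}{186} \cdot \frac{1}{14} = \frac{17}{372}$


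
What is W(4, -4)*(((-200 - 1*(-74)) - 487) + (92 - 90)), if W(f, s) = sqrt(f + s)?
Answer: 0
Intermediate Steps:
W(4, -4)*(((-200 - 1*(-74)) - 487) + (92 - 90)) = sqrt(4 - 4)*(((-200 - 1*(-74)) - 487) + (92 - 90)) = sqrt(0)*(((-200 + 74) - 487) + 2) = 0*((-126 - 487) + 2) = 0*(-613 + 2) = 0*(-611) = 0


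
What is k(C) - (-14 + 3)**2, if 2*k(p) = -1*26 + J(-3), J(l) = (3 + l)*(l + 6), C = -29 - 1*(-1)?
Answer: -134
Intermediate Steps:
C = -28 (C = -29 + 1 = -28)
J(l) = (3 + l)*(6 + l)
k(p) = -13 (k(p) = (-1*26 + (18 + (-3)**2 + 9*(-3)))/2 = (-26 + (18 + 9 - 27))/2 = (-26 + 0)/2 = (1/2)*(-26) = -13)
k(C) - (-14 + 3)**2 = -13 - (-14 + 3)**2 = -13 - 1*(-11)**2 = -13 - 1*121 = -13 - 121 = -134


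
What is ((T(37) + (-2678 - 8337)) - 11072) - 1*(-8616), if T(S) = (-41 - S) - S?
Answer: -13586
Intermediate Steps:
T(S) = -41 - 2*S
((T(37) + (-2678 - 8337)) - 11072) - 1*(-8616) = (((-41 - 2*37) + (-2678 - 8337)) - 11072) - 1*(-8616) = (((-41 - 74) - 11015) - 11072) + 8616 = ((-115 - 11015) - 11072) + 8616 = (-11130 - 11072) + 8616 = -22202 + 8616 = -13586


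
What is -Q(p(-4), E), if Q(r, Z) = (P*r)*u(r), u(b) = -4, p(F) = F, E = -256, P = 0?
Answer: 0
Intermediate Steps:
Q(r, Z) = 0 (Q(r, Z) = (0*r)*(-4) = 0*(-4) = 0)
-Q(p(-4), E) = -1*0 = 0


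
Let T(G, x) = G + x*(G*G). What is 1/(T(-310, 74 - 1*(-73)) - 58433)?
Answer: 1/14067957 ≈ 7.1083e-8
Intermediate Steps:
T(G, x) = G + x*G**2
1/(T(-310, 74 - 1*(-73)) - 58433) = 1/(-310*(1 - 310*(74 - 1*(-73))) - 58433) = 1/(-310*(1 - 310*(74 + 73)) - 58433) = 1/(-310*(1 - 310*147) - 58433) = 1/(-310*(1 - 45570) - 58433) = 1/(-310*(-45569) - 58433) = 1/(14126390 - 58433) = 1/14067957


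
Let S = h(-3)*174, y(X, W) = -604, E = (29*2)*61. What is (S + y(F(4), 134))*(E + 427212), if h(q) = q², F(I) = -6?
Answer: 414381500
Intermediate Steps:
E = 3538 (E = 58*61 = 3538)
S = 1566 (S = (-3)²*174 = 9*174 = 1566)
(S + y(F(4), 134))*(E + 427212) = (1566 - 604)*(3538 + 427212) = 962*430750 = 414381500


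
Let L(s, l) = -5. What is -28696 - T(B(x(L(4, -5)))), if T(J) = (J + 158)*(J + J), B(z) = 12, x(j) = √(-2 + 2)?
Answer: -32776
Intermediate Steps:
x(j) = 0 (x(j) = √0 = 0)
T(J) = 2*J*(158 + J) (T(J) = (158 + J)*(2*J) = 2*J*(158 + J))
-28696 - T(B(x(L(4, -5)))) = -28696 - 2*12*(158 + 12) = -28696 - 2*12*170 = -28696 - 1*4080 = -28696 - 4080 = -32776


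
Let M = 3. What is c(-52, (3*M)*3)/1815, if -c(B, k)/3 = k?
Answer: -27/605 ≈ -0.044628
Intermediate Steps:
c(B, k) = -3*k
c(-52, (3*M)*3)/1815 = -3*3*3*3/1815 = -27*3*(1/1815) = -3*27*(1/1815) = -81*1/1815 = -27/605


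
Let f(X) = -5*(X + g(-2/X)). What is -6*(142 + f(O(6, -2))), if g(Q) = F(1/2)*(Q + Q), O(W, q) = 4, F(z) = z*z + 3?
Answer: -1659/2 ≈ -829.50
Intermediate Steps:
F(z) = 3 + z² (F(z) = z² + 3 = 3 + z²)
g(Q) = 13*Q/2 (g(Q) = (3 + (1/2)²)*(Q + Q) = (3 + (½)²)*(2*Q) = (3 + ¼)*(2*Q) = 13*(2*Q)/4 = 13*Q/2)
f(X) = -5*X + 65/X (f(X) = -5*(X + 13*(-2/X)/2) = -5*(X - 13/X) = -5*X + 65/X)
-6*(142 + f(O(6, -2))) = -6*(142 + (-5*4 + 65/4)) = -6*(142 + (-20 + 65*(¼))) = -6*(142 + (-20 + 65/4)) = -6*(142 - 15/4) = -6*553/4 = -1659/2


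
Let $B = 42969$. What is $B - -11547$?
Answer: $54516$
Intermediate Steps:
$B - -11547 = 42969 - -11547 = 42969 + 11547 = 54516$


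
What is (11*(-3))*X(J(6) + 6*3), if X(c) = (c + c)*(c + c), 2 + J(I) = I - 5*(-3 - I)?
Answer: -592548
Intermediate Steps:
J(I) = 13 + 6*I (J(I) = -2 + (I - 5*(-3 - I)) = -2 + (I + (15 + 5*I)) = -2 + (15 + 6*I) = 13 + 6*I)
X(c) = 4*c² (X(c) = (2*c)*(2*c) = 4*c²)
(11*(-3))*X(J(6) + 6*3) = (11*(-3))*(4*((13 + 6*6) + 6*3)²) = -132*((13 + 36) + 18)² = -132*(49 + 18)² = -132*67² = -132*4489 = -33*17956 = -592548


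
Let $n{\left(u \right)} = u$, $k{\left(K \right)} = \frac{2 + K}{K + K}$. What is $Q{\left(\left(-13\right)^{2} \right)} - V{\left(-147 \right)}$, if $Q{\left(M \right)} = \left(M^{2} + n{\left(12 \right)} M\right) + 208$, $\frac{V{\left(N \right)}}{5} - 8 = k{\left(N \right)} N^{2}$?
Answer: $- \frac{45061}{2} \approx -22531.0$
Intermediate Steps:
$k{\left(K \right)} = \frac{2 + K}{2 K}$
$V{\left(N \right)} = 40 + \frac{5 N \left(2 + N\right)}{2}$ ($V{\left(N \right)} = 40 + 5 \frac{2 + N}{2 N} N^{2} = 40 + 5 \frac{N \left(2 + N\right)}{2} = 40 + \frac{5 N \left(2 + N\right)}{2}$)
$Q{\left(M \right)} = 208 + M^{2} + 12 M$ ($Q{\left(M \right)} = \left(M^{2} + 12 M\right) + 208 = 208 + M^{2} + 12 M$)
$Q{\left(\left(-13\right)^{2} \right)} - V{\left(-147 \right)} = \left(208 + \left(\left(-13\right)^{2}\right)^{2} + 12 \left(-13\right)^{2}\right) - \left(40 + \frac{5}{2} \left(-147\right) \left(2 - 147\right)\right) = \left(208 + 169^{2} + 12 \cdot 169\right) - \left(40 + \frac{5}{2} \left(-147\right) \left(-145\right)\right) = \left(208 + 28561 + 2028\right) - \left(40 + \frac{106575}{2}\right) = 30797 - \frac{106655}{2} = - \frac{45061}{2}$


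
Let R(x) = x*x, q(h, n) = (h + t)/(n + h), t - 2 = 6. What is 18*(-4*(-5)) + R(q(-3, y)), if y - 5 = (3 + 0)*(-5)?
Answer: 60865/169 ≈ 360.15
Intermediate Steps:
t = 8 (t = 2 + 6 = 8)
y = -10 (y = 5 + (3 + 0)*(-5) = 5 + 3*(-5) = 5 - 15 = -10)
q(h, n) = (8 + h)/(h + n) (q(h, n) = (h + 8)/(n + h) = (8 + h)/(h + n))
R(x) = x**2
18*(-4*(-5)) + R(q(-3, y)) = 18*(-4*(-5)) + ((8 - 3)/(-3 - 10))**2 = 18*20 + (5/(-13))**2 = 360 + (-1/13*5)**2 = 360 + (-5/13)**2 = 360 + 25/169 = 60865/169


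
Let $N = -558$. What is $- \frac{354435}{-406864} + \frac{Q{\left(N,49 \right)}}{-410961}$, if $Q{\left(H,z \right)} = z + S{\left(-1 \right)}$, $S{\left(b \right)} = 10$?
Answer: $\frac{145634957059}{167205236304} \approx 0.871$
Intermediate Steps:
$Q{\left(H,z \right)} = 10 + z$ ($Q{\left(H,z \right)} = z + 10 = 10 + z$)
$- \frac{354435}{-406864} + \frac{Q{\left(N,49 \right)}}{-410961} = - \frac{354435}{-406864} + \frac{10 + 49}{-410961} = \left(-354435\right) \left(- \frac{1}{406864}\right) + 59 \left(- \frac{1}{410961}\right) = \frac{354435}{406864} - \frac{59}{410961} = \frac{145634957059}{167205236304}$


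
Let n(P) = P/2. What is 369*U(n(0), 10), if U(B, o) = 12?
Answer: 4428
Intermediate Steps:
n(P) = P/2 (n(P) = P*(1/2) = P/2)
369*U(n(0), 10) = 369*12 = 4428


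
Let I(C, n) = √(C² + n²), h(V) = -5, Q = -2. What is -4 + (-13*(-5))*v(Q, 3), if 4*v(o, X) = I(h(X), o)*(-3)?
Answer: -4 - 195*√29/4 ≈ -266.53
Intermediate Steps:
v(o, X) = -3*√(25 + o²)/4 (v(o, X) = (√((-5)² + o²)*(-3))/4 = (√(25 + o²)*(-3))/4 = (-3*√(25 + o²))/4 = -3*√(25 + o²)/4)
-4 + (-13*(-5))*v(Q, 3) = -4 + (-13*(-5))*(-3*√(25 + (-2)²)/4) = -4 + 65*(-3*√(25 + 4)/4) = -4 + 65*(-3*√29/4) = -4 - 195*√29/4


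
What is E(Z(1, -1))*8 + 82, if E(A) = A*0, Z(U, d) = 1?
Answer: 82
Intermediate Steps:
E(A) = 0
E(Z(1, -1))*8 + 82 = 0*8 + 82 = 0 + 82 = 82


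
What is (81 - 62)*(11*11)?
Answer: 2299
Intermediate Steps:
(81 - 62)*(11*11) = 19*121 = 2299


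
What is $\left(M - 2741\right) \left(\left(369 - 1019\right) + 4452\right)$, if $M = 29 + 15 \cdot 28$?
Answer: $-8714184$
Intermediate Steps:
$M = 449$ ($M = 29 + 420 = 449$)
$\left(M - 2741\right) \left(\left(369 - 1019\right) + 4452\right) = \left(449 - 2741\right) \left(\left(369 - 1019\right) + 4452\right) = - 2292 \left(-650 + 4452\right) = \left(-2292\right) 3802 = -8714184$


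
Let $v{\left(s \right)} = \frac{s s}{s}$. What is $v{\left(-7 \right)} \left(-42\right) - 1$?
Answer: $293$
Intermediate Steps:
$v{\left(s \right)} = s$ ($v{\left(s \right)} = \frac{s^{2}}{s} = s$)
$v{\left(-7 \right)} \left(-42\right) - 1 = \left(-7\right) \left(-42\right) - 1 = 294 - 1 = 293$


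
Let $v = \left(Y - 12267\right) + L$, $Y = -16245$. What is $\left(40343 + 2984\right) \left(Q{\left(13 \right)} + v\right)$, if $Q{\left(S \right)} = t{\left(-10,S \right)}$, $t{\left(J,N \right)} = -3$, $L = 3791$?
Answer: $-1071216748$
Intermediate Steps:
$v = -24721$ ($v = \left(-16245 - 12267\right) + 3791 = -28512 + 3791 = -24721$)
$Q{\left(S \right)} = -3$
$\left(40343 + 2984\right) \left(Q{\left(13 \right)} + v\right) = \left(40343 + 2984\right) \left(-3 - 24721\right) = 43327 \left(-24724\right) = -1071216748$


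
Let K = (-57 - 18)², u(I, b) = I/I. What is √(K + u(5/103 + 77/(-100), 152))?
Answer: √5626 ≈ 75.007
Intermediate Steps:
u(I, b) = 1
K = 5625 (K = (-75)² = 5625)
√(K + u(5/103 + 77/(-100), 152)) = √(5625 + 1) = √5626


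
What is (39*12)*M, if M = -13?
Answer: -6084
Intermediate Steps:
(39*12)*M = (39*12)*(-13) = 468*(-13) = -6084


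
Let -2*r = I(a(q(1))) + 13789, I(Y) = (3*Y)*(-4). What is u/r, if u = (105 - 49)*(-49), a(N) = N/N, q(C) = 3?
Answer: 5488/13777 ≈ 0.39834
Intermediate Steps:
a(N) = 1
I(Y) = -12*Y
u = -2744 (u = 56*(-49) = -2744)
r = -13777/2 (r = -(-12*1 + 13789)/2 = -(-12 + 13789)/2 = -½*13777 = -13777/2 ≈ -6888.5)
u/r = -2744/(-13777/2) = -2744*(-2/13777) = 5488/13777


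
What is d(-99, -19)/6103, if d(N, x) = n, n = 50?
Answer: 50/6103 ≈ 0.0081927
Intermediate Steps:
d(N, x) = 50
d(-99, -19)/6103 = 50/6103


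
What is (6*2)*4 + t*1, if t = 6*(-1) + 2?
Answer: 44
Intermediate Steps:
t = -4 (t = -6 + 2 = -4)
(6*2)*4 + t*1 = (6*2)*4 - 4*1 = 12*4 - 4 = 48 - 4 = 44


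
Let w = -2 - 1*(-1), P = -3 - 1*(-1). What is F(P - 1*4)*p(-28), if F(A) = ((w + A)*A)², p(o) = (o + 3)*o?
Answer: 1234800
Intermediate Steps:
P = -2 (P = -3 + 1 = -2)
w = -1 (w = -2 + 1 = -1)
p(o) = o*(3 + o) (p(o) = (3 + o)*o = o*(3 + o))
F(A) = A²*(-1 + A)² (F(A) = ((-1 + A)*A)² = (A*(-1 + A))² = A²*(-1 + A)²)
F(P - 1*4)*p(-28) = ((-2 - 1*4)²*(-1 + (-2 - 1*4))²)*(-28*(3 - 28)) = ((-2 - 4)²*(-1 + (-2 - 4))²)*(-28*(-25)) = ((-6)²*(-1 - 6)²)*700 = (36*(-7)²)*700 = (36*49)*700 = 1764*700 = 1234800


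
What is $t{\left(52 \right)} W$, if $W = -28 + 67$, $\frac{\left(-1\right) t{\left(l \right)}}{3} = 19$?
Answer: $-2223$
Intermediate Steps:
$t{\left(l \right)} = -57$ ($t{\left(l \right)} = \left(-3\right) 19 = -57$)
$W = 39$
$t{\left(52 \right)} W = \left(-57\right) 39 = -2223$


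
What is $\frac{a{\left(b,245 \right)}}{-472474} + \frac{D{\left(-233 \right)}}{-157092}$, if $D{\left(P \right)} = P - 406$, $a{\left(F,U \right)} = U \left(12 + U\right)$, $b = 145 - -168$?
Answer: $- \frac{1598231149}{12370314268} \approx -0.1292$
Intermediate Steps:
$b = 313$ ($b = 145 + 168 = 313$)
$D{\left(P \right)} = -406 + P$
$\frac{a{\left(b,245 \right)}}{-472474} + \frac{D{\left(-233 \right)}}{-157092} = \frac{245 \left(12 + 245\right)}{-472474} + \frac{-406 - 233}{-157092} = 245 \cdot 257 \left(- \frac{1}{472474}\right) - - \frac{213}{52364} = 62965 \left(- \frac{1}{472474}\right) + \frac{213}{52364} = - \frac{62965}{472474} + \frac{213}{52364} = - \frac{1598231149}{12370314268}$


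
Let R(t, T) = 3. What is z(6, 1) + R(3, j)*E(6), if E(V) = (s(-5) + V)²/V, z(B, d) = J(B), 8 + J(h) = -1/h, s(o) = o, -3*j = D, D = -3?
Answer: -23/3 ≈ -7.6667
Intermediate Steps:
j = 1 (j = -⅓*(-3) = 1)
J(h) = -8 - 1/h
z(B, d) = -8 - 1/B
E(V) = (-5 + V)²/V
z(6, 1) + R(3, j)*E(6) = (-8 - 1/6) + 3*((-5 + 6)²/6) = (-8 - 1*⅙) + 3*((⅙)*1²) = (-8 - ⅙) + 3*((⅙)*1) = -49/6 + 3*(⅙) = -49/6 + ½ = -23/3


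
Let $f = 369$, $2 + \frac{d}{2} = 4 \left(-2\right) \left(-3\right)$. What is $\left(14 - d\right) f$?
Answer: $-11070$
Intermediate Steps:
$d = 44$ ($d = -4 + 2 \cdot 4 \left(-2\right) \left(-3\right) = -4 + 2 \left(\left(-8\right) \left(-3\right)\right) = -4 + 2 \cdot 24 = -4 + 48 = 44$)
$\left(14 - d\right) f = \left(14 - 44\right) 369 = \left(-30\right) 369 = -11070$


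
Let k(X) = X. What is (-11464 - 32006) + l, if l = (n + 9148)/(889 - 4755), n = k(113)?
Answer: -168064281/3866 ≈ -43472.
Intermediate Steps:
n = 113
l = -9261/3866 (l = (113 + 9148)/(889 - 4755) = 9261/(-3866) = 9261*(-1/3866) = -9261/3866 ≈ -2.3955)
(-11464 - 32006) + l = (-11464 - 32006) - 9261/3866 = -43470 - 9261/3866 = -168064281/3866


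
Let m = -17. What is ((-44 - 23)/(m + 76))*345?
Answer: -23115/59 ≈ -391.78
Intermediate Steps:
((-44 - 23)/(m + 76))*345 = ((-44 - 23)/(-17 + 76))*345 = -67/59*345 = -23115/59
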